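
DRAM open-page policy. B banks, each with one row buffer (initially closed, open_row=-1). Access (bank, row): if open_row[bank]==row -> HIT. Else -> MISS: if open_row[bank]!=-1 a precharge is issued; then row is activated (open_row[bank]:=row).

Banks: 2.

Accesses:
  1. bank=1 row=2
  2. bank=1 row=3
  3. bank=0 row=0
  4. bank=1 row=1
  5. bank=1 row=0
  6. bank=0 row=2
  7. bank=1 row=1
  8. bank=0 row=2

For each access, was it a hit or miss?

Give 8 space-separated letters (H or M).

Acc 1: bank1 row2 -> MISS (open row2); precharges=0
Acc 2: bank1 row3 -> MISS (open row3); precharges=1
Acc 3: bank0 row0 -> MISS (open row0); precharges=1
Acc 4: bank1 row1 -> MISS (open row1); precharges=2
Acc 5: bank1 row0 -> MISS (open row0); precharges=3
Acc 6: bank0 row2 -> MISS (open row2); precharges=4
Acc 7: bank1 row1 -> MISS (open row1); precharges=5
Acc 8: bank0 row2 -> HIT

Answer: M M M M M M M H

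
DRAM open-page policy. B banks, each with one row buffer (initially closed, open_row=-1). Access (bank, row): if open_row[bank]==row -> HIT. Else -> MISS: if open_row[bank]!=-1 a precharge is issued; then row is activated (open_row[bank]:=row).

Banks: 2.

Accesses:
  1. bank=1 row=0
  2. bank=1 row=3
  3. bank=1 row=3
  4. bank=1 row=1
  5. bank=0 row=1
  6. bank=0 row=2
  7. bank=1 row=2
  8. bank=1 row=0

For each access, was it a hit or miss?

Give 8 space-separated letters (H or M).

Acc 1: bank1 row0 -> MISS (open row0); precharges=0
Acc 2: bank1 row3 -> MISS (open row3); precharges=1
Acc 3: bank1 row3 -> HIT
Acc 4: bank1 row1 -> MISS (open row1); precharges=2
Acc 5: bank0 row1 -> MISS (open row1); precharges=2
Acc 6: bank0 row2 -> MISS (open row2); precharges=3
Acc 7: bank1 row2 -> MISS (open row2); precharges=4
Acc 8: bank1 row0 -> MISS (open row0); precharges=5

Answer: M M H M M M M M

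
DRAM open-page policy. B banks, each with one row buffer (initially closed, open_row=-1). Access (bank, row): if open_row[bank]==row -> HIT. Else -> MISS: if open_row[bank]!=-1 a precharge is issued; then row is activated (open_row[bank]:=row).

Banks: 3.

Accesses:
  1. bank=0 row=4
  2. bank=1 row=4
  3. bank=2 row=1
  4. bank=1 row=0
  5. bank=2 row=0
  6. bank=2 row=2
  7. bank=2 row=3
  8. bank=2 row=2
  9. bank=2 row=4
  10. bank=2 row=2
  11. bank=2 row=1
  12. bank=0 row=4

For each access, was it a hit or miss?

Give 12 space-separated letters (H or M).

Acc 1: bank0 row4 -> MISS (open row4); precharges=0
Acc 2: bank1 row4 -> MISS (open row4); precharges=0
Acc 3: bank2 row1 -> MISS (open row1); precharges=0
Acc 4: bank1 row0 -> MISS (open row0); precharges=1
Acc 5: bank2 row0 -> MISS (open row0); precharges=2
Acc 6: bank2 row2 -> MISS (open row2); precharges=3
Acc 7: bank2 row3 -> MISS (open row3); precharges=4
Acc 8: bank2 row2 -> MISS (open row2); precharges=5
Acc 9: bank2 row4 -> MISS (open row4); precharges=6
Acc 10: bank2 row2 -> MISS (open row2); precharges=7
Acc 11: bank2 row1 -> MISS (open row1); precharges=8
Acc 12: bank0 row4 -> HIT

Answer: M M M M M M M M M M M H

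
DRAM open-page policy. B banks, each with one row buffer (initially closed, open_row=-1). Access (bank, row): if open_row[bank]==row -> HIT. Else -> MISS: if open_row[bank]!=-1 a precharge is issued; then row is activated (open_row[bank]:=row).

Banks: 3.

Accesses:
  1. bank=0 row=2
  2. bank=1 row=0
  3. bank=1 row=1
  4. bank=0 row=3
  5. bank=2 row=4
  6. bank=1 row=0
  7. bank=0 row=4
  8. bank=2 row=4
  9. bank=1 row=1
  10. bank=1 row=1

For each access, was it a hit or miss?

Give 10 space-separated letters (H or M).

Answer: M M M M M M M H M H

Derivation:
Acc 1: bank0 row2 -> MISS (open row2); precharges=0
Acc 2: bank1 row0 -> MISS (open row0); precharges=0
Acc 3: bank1 row1 -> MISS (open row1); precharges=1
Acc 4: bank0 row3 -> MISS (open row3); precharges=2
Acc 5: bank2 row4 -> MISS (open row4); precharges=2
Acc 6: bank1 row0 -> MISS (open row0); precharges=3
Acc 7: bank0 row4 -> MISS (open row4); precharges=4
Acc 8: bank2 row4 -> HIT
Acc 9: bank1 row1 -> MISS (open row1); precharges=5
Acc 10: bank1 row1 -> HIT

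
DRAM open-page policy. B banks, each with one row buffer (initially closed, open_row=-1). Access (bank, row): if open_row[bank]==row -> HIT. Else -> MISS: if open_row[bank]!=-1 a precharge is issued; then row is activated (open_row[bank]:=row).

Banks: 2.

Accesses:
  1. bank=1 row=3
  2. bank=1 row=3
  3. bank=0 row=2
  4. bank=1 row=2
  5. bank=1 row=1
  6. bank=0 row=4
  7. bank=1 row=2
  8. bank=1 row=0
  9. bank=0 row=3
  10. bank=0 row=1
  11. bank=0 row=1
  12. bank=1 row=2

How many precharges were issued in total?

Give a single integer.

Acc 1: bank1 row3 -> MISS (open row3); precharges=0
Acc 2: bank1 row3 -> HIT
Acc 3: bank0 row2 -> MISS (open row2); precharges=0
Acc 4: bank1 row2 -> MISS (open row2); precharges=1
Acc 5: bank1 row1 -> MISS (open row1); precharges=2
Acc 6: bank0 row4 -> MISS (open row4); precharges=3
Acc 7: bank1 row2 -> MISS (open row2); precharges=4
Acc 8: bank1 row0 -> MISS (open row0); precharges=5
Acc 9: bank0 row3 -> MISS (open row3); precharges=6
Acc 10: bank0 row1 -> MISS (open row1); precharges=7
Acc 11: bank0 row1 -> HIT
Acc 12: bank1 row2 -> MISS (open row2); precharges=8

Answer: 8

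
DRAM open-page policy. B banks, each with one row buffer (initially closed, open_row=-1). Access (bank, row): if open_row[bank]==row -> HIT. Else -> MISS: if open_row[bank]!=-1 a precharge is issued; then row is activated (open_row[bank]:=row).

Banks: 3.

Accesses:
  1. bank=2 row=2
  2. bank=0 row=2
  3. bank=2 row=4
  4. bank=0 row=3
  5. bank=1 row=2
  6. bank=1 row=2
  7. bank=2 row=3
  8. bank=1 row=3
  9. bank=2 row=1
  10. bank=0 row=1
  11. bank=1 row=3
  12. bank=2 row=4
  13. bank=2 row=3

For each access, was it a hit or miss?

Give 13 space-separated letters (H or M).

Answer: M M M M M H M M M M H M M

Derivation:
Acc 1: bank2 row2 -> MISS (open row2); precharges=0
Acc 2: bank0 row2 -> MISS (open row2); precharges=0
Acc 3: bank2 row4 -> MISS (open row4); precharges=1
Acc 4: bank0 row3 -> MISS (open row3); precharges=2
Acc 5: bank1 row2 -> MISS (open row2); precharges=2
Acc 6: bank1 row2 -> HIT
Acc 7: bank2 row3 -> MISS (open row3); precharges=3
Acc 8: bank1 row3 -> MISS (open row3); precharges=4
Acc 9: bank2 row1 -> MISS (open row1); precharges=5
Acc 10: bank0 row1 -> MISS (open row1); precharges=6
Acc 11: bank1 row3 -> HIT
Acc 12: bank2 row4 -> MISS (open row4); precharges=7
Acc 13: bank2 row3 -> MISS (open row3); precharges=8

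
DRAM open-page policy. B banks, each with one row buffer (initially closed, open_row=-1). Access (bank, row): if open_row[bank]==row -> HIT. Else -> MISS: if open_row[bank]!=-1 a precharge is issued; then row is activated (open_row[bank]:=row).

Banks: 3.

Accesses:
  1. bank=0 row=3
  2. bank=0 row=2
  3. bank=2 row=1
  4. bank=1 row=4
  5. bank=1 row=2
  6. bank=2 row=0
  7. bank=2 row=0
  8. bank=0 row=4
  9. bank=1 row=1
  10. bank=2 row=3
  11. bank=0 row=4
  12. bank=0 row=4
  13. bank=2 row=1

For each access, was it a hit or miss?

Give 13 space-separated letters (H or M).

Answer: M M M M M M H M M M H H M

Derivation:
Acc 1: bank0 row3 -> MISS (open row3); precharges=0
Acc 2: bank0 row2 -> MISS (open row2); precharges=1
Acc 3: bank2 row1 -> MISS (open row1); precharges=1
Acc 4: bank1 row4 -> MISS (open row4); precharges=1
Acc 5: bank1 row2 -> MISS (open row2); precharges=2
Acc 6: bank2 row0 -> MISS (open row0); precharges=3
Acc 7: bank2 row0 -> HIT
Acc 8: bank0 row4 -> MISS (open row4); precharges=4
Acc 9: bank1 row1 -> MISS (open row1); precharges=5
Acc 10: bank2 row3 -> MISS (open row3); precharges=6
Acc 11: bank0 row4 -> HIT
Acc 12: bank0 row4 -> HIT
Acc 13: bank2 row1 -> MISS (open row1); precharges=7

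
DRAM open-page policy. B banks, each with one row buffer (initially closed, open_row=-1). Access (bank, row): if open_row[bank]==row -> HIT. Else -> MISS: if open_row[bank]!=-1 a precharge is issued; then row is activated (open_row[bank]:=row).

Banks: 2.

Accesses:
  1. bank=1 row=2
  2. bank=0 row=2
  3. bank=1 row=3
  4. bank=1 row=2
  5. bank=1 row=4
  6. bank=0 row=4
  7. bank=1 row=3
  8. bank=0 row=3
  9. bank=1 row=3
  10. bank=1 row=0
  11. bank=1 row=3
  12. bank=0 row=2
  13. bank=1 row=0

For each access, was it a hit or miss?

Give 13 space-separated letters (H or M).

Acc 1: bank1 row2 -> MISS (open row2); precharges=0
Acc 2: bank0 row2 -> MISS (open row2); precharges=0
Acc 3: bank1 row3 -> MISS (open row3); precharges=1
Acc 4: bank1 row2 -> MISS (open row2); precharges=2
Acc 5: bank1 row4 -> MISS (open row4); precharges=3
Acc 6: bank0 row4 -> MISS (open row4); precharges=4
Acc 7: bank1 row3 -> MISS (open row3); precharges=5
Acc 8: bank0 row3 -> MISS (open row3); precharges=6
Acc 9: bank1 row3 -> HIT
Acc 10: bank1 row0 -> MISS (open row0); precharges=7
Acc 11: bank1 row3 -> MISS (open row3); precharges=8
Acc 12: bank0 row2 -> MISS (open row2); precharges=9
Acc 13: bank1 row0 -> MISS (open row0); precharges=10

Answer: M M M M M M M M H M M M M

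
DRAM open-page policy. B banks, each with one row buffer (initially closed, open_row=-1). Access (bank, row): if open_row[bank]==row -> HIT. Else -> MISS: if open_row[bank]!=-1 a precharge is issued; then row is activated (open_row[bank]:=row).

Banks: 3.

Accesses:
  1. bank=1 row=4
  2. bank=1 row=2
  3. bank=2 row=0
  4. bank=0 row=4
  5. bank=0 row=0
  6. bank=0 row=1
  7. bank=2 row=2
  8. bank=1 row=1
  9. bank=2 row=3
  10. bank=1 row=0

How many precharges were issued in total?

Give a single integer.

Acc 1: bank1 row4 -> MISS (open row4); precharges=0
Acc 2: bank1 row2 -> MISS (open row2); precharges=1
Acc 3: bank2 row0 -> MISS (open row0); precharges=1
Acc 4: bank0 row4 -> MISS (open row4); precharges=1
Acc 5: bank0 row0 -> MISS (open row0); precharges=2
Acc 6: bank0 row1 -> MISS (open row1); precharges=3
Acc 7: bank2 row2 -> MISS (open row2); precharges=4
Acc 8: bank1 row1 -> MISS (open row1); precharges=5
Acc 9: bank2 row3 -> MISS (open row3); precharges=6
Acc 10: bank1 row0 -> MISS (open row0); precharges=7

Answer: 7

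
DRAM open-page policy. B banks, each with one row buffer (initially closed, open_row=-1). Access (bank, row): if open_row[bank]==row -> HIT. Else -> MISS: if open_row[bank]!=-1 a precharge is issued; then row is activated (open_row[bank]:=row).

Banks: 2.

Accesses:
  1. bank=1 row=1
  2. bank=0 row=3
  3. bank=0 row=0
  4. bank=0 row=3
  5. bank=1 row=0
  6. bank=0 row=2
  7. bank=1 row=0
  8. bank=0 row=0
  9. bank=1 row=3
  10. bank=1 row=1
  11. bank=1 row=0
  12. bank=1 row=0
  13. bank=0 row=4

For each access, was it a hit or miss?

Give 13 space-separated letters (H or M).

Acc 1: bank1 row1 -> MISS (open row1); precharges=0
Acc 2: bank0 row3 -> MISS (open row3); precharges=0
Acc 3: bank0 row0 -> MISS (open row0); precharges=1
Acc 4: bank0 row3 -> MISS (open row3); precharges=2
Acc 5: bank1 row0 -> MISS (open row0); precharges=3
Acc 6: bank0 row2 -> MISS (open row2); precharges=4
Acc 7: bank1 row0 -> HIT
Acc 8: bank0 row0 -> MISS (open row0); precharges=5
Acc 9: bank1 row3 -> MISS (open row3); precharges=6
Acc 10: bank1 row1 -> MISS (open row1); precharges=7
Acc 11: bank1 row0 -> MISS (open row0); precharges=8
Acc 12: bank1 row0 -> HIT
Acc 13: bank0 row4 -> MISS (open row4); precharges=9

Answer: M M M M M M H M M M M H M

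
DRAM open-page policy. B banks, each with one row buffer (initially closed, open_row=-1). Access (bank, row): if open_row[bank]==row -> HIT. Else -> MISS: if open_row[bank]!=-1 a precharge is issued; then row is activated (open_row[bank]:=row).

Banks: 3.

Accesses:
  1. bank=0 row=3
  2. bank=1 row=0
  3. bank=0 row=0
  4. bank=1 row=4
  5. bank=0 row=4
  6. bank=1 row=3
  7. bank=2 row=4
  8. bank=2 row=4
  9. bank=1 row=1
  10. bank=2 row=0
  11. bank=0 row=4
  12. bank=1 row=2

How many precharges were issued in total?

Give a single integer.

Acc 1: bank0 row3 -> MISS (open row3); precharges=0
Acc 2: bank1 row0 -> MISS (open row0); precharges=0
Acc 3: bank0 row0 -> MISS (open row0); precharges=1
Acc 4: bank1 row4 -> MISS (open row4); precharges=2
Acc 5: bank0 row4 -> MISS (open row4); precharges=3
Acc 6: bank1 row3 -> MISS (open row3); precharges=4
Acc 7: bank2 row4 -> MISS (open row4); precharges=4
Acc 8: bank2 row4 -> HIT
Acc 9: bank1 row1 -> MISS (open row1); precharges=5
Acc 10: bank2 row0 -> MISS (open row0); precharges=6
Acc 11: bank0 row4 -> HIT
Acc 12: bank1 row2 -> MISS (open row2); precharges=7

Answer: 7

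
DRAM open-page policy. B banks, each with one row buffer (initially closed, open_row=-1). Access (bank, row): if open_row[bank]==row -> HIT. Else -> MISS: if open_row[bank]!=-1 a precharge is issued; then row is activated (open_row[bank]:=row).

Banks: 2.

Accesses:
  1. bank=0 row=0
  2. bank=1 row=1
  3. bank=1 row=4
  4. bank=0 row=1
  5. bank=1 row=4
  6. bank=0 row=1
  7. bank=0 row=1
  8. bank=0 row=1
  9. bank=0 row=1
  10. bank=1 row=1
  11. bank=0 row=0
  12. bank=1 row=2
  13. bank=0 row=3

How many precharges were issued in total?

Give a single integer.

Acc 1: bank0 row0 -> MISS (open row0); precharges=0
Acc 2: bank1 row1 -> MISS (open row1); precharges=0
Acc 3: bank1 row4 -> MISS (open row4); precharges=1
Acc 4: bank0 row1 -> MISS (open row1); precharges=2
Acc 5: bank1 row4 -> HIT
Acc 6: bank0 row1 -> HIT
Acc 7: bank0 row1 -> HIT
Acc 8: bank0 row1 -> HIT
Acc 9: bank0 row1 -> HIT
Acc 10: bank1 row1 -> MISS (open row1); precharges=3
Acc 11: bank0 row0 -> MISS (open row0); precharges=4
Acc 12: bank1 row2 -> MISS (open row2); precharges=5
Acc 13: bank0 row3 -> MISS (open row3); precharges=6

Answer: 6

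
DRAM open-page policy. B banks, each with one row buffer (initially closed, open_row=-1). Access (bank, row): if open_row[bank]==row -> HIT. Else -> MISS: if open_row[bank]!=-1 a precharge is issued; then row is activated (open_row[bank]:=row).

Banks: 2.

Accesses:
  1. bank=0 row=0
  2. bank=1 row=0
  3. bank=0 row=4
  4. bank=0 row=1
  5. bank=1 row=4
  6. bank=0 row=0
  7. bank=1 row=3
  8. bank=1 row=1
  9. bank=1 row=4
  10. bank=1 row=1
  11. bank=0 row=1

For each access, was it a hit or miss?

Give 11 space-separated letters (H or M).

Acc 1: bank0 row0 -> MISS (open row0); precharges=0
Acc 2: bank1 row0 -> MISS (open row0); precharges=0
Acc 3: bank0 row4 -> MISS (open row4); precharges=1
Acc 4: bank0 row1 -> MISS (open row1); precharges=2
Acc 5: bank1 row4 -> MISS (open row4); precharges=3
Acc 6: bank0 row0 -> MISS (open row0); precharges=4
Acc 7: bank1 row3 -> MISS (open row3); precharges=5
Acc 8: bank1 row1 -> MISS (open row1); precharges=6
Acc 9: bank1 row4 -> MISS (open row4); precharges=7
Acc 10: bank1 row1 -> MISS (open row1); precharges=8
Acc 11: bank0 row1 -> MISS (open row1); precharges=9

Answer: M M M M M M M M M M M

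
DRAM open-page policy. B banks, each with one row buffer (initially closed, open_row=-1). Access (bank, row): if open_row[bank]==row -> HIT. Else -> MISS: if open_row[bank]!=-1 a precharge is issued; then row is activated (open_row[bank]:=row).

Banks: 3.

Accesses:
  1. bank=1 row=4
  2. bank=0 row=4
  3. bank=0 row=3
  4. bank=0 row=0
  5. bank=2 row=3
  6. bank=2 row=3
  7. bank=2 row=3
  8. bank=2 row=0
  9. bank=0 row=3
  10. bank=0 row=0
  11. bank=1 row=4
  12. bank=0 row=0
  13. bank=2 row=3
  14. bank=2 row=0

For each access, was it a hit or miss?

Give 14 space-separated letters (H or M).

Answer: M M M M M H H M M M H H M M

Derivation:
Acc 1: bank1 row4 -> MISS (open row4); precharges=0
Acc 2: bank0 row4 -> MISS (open row4); precharges=0
Acc 3: bank0 row3 -> MISS (open row3); precharges=1
Acc 4: bank0 row0 -> MISS (open row0); precharges=2
Acc 5: bank2 row3 -> MISS (open row3); precharges=2
Acc 6: bank2 row3 -> HIT
Acc 7: bank2 row3 -> HIT
Acc 8: bank2 row0 -> MISS (open row0); precharges=3
Acc 9: bank0 row3 -> MISS (open row3); precharges=4
Acc 10: bank0 row0 -> MISS (open row0); precharges=5
Acc 11: bank1 row4 -> HIT
Acc 12: bank0 row0 -> HIT
Acc 13: bank2 row3 -> MISS (open row3); precharges=6
Acc 14: bank2 row0 -> MISS (open row0); precharges=7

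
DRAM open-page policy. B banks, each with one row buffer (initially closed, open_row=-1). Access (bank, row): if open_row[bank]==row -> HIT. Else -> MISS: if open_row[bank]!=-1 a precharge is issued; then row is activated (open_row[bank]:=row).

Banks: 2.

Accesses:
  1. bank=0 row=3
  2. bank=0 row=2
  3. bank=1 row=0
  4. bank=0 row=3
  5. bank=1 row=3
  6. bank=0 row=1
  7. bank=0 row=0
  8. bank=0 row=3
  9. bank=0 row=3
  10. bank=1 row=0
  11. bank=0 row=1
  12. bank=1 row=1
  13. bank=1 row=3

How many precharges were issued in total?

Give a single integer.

Answer: 10

Derivation:
Acc 1: bank0 row3 -> MISS (open row3); precharges=0
Acc 2: bank0 row2 -> MISS (open row2); precharges=1
Acc 3: bank1 row0 -> MISS (open row0); precharges=1
Acc 4: bank0 row3 -> MISS (open row3); precharges=2
Acc 5: bank1 row3 -> MISS (open row3); precharges=3
Acc 6: bank0 row1 -> MISS (open row1); precharges=4
Acc 7: bank0 row0 -> MISS (open row0); precharges=5
Acc 8: bank0 row3 -> MISS (open row3); precharges=6
Acc 9: bank0 row3 -> HIT
Acc 10: bank1 row0 -> MISS (open row0); precharges=7
Acc 11: bank0 row1 -> MISS (open row1); precharges=8
Acc 12: bank1 row1 -> MISS (open row1); precharges=9
Acc 13: bank1 row3 -> MISS (open row3); precharges=10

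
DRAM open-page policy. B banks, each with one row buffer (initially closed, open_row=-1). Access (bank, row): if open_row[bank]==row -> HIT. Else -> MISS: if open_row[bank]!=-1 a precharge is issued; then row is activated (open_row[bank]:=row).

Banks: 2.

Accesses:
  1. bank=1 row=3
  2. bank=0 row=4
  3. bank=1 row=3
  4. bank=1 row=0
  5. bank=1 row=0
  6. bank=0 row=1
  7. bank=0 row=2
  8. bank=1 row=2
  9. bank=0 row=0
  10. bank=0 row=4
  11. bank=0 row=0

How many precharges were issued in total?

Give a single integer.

Acc 1: bank1 row3 -> MISS (open row3); precharges=0
Acc 2: bank0 row4 -> MISS (open row4); precharges=0
Acc 3: bank1 row3 -> HIT
Acc 4: bank1 row0 -> MISS (open row0); precharges=1
Acc 5: bank1 row0 -> HIT
Acc 6: bank0 row1 -> MISS (open row1); precharges=2
Acc 7: bank0 row2 -> MISS (open row2); precharges=3
Acc 8: bank1 row2 -> MISS (open row2); precharges=4
Acc 9: bank0 row0 -> MISS (open row0); precharges=5
Acc 10: bank0 row4 -> MISS (open row4); precharges=6
Acc 11: bank0 row0 -> MISS (open row0); precharges=7

Answer: 7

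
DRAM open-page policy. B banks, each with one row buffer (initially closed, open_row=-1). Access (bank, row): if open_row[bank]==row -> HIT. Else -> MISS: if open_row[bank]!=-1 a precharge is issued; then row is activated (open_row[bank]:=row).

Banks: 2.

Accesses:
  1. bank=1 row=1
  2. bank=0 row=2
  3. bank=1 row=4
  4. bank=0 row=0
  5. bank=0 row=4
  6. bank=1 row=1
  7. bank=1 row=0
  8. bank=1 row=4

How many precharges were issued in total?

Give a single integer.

Answer: 6

Derivation:
Acc 1: bank1 row1 -> MISS (open row1); precharges=0
Acc 2: bank0 row2 -> MISS (open row2); precharges=0
Acc 3: bank1 row4 -> MISS (open row4); precharges=1
Acc 4: bank0 row0 -> MISS (open row0); precharges=2
Acc 5: bank0 row4 -> MISS (open row4); precharges=3
Acc 6: bank1 row1 -> MISS (open row1); precharges=4
Acc 7: bank1 row0 -> MISS (open row0); precharges=5
Acc 8: bank1 row4 -> MISS (open row4); precharges=6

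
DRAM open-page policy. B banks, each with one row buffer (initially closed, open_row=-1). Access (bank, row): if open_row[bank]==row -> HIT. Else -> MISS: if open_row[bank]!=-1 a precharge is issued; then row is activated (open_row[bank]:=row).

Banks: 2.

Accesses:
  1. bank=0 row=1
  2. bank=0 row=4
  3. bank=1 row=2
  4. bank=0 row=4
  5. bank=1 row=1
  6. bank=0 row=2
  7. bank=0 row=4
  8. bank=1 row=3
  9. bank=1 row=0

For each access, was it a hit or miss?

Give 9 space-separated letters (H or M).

Acc 1: bank0 row1 -> MISS (open row1); precharges=0
Acc 2: bank0 row4 -> MISS (open row4); precharges=1
Acc 3: bank1 row2 -> MISS (open row2); precharges=1
Acc 4: bank0 row4 -> HIT
Acc 5: bank1 row1 -> MISS (open row1); precharges=2
Acc 6: bank0 row2 -> MISS (open row2); precharges=3
Acc 7: bank0 row4 -> MISS (open row4); precharges=4
Acc 8: bank1 row3 -> MISS (open row3); precharges=5
Acc 9: bank1 row0 -> MISS (open row0); precharges=6

Answer: M M M H M M M M M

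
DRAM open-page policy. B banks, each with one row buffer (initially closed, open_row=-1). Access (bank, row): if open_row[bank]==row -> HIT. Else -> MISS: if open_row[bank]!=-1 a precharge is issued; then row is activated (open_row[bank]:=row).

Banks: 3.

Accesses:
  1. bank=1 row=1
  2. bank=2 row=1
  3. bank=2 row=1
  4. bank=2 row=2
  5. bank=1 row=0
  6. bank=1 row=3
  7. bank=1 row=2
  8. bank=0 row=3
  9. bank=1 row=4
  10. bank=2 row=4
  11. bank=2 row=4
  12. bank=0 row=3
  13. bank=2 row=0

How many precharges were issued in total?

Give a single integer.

Acc 1: bank1 row1 -> MISS (open row1); precharges=0
Acc 2: bank2 row1 -> MISS (open row1); precharges=0
Acc 3: bank2 row1 -> HIT
Acc 4: bank2 row2 -> MISS (open row2); precharges=1
Acc 5: bank1 row0 -> MISS (open row0); precharges=2
Acc 6: bank1 row3 -> MISS (open row3); precharges=3
Acc 7: bank1 row2 -> MISS (open row2); precharges=4
Acc 8: bank0 row3 -> MISS (open row3); precharges=4
Acc 9: bank1 row4 -> MISS (open row4); precharges=5
Acc 10: bank2 row4 -> MISS (open row4); precharges=6
Acc 11: bank2 row4 -> HIT
Acc 12: bank0 row3 -> HIT
Acc 13: bank2 row0 -> MISS (open row0); precharges=7

Answer: 7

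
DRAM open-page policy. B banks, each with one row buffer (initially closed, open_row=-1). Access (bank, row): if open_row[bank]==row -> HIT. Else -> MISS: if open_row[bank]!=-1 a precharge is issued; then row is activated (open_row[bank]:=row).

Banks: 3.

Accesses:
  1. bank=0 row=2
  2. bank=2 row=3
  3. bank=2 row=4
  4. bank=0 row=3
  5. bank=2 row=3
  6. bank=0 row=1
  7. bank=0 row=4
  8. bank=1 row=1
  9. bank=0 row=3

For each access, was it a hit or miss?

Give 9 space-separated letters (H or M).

Answer: M M M M M M M M M

Derivation:
Acc 1: bank0 row2 -> MISS (open row2); precharges=0
Acc 2: bank2 row3 -> MISS (open row3); precharges=0
Acc 3: bank2 row4 -> MISS (open row4); precharges=1
Acc 4: bank0 row3 -> MISS (open row3); precharges=2
Acc 5: bank2 row3 -> MISS (open row3); precharges=3
Acc 6: bank0 row1 -> MISS (open row1); precharges=4
Acc 7: bank0 row4 -> MISS (open row4); precharges=5
Acc 8: bank1 row1 -> MISS (open row1); precharges=5
Acc 9: bank0 row3 -> MISS (open row3); precharges=6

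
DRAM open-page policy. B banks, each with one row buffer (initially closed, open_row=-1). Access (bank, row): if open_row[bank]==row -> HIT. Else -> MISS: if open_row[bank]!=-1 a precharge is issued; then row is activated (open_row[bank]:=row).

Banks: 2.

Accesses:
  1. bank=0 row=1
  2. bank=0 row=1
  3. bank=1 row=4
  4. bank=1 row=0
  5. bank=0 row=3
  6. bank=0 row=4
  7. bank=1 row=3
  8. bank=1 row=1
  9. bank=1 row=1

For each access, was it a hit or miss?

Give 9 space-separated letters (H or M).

Answer: M H M M M M M M H

Derivation:
Acc 1: bank0 row1 -> MISS (open row1); precharges=0
Acc 2: bank0 row1 -> HIT
Acc 3: bank1 row4 -> MISS (open row4); precharges=0
Acc 4: bank1 row0 -> MISS (open row0); precharges=1
Acc 5: bank0 row3 -> MISS (open row3); precharges=2
Acc 6: bank0 row4 -> MISS (open row4); precharges=3
Acc 7: bank1 row3 -> MISS (open row3); precharges=4
Acc 8: bank1 row1 -> MISS (open row1); precharges=5
Acc 9: bank1 row1 -> HIT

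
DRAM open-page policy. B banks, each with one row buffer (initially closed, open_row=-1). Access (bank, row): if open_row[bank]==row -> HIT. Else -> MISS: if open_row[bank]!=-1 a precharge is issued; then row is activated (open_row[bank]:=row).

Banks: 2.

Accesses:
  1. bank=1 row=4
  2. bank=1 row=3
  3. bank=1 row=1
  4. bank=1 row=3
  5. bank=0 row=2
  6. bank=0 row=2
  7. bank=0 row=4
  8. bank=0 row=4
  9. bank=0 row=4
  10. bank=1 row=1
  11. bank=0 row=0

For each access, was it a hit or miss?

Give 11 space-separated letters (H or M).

Answer: M M M M M H M H H M M

Derivation:
Acc 1: bank1 row4 -> MISS (open row4); precharges=0
Acc 2: bank1 row3 -> MISS (open row3); precharges=1
Acc 3: bank1 row1 -> MISS (open row1); precharges=2
Acc 4: bank1 row3 -> MISS (open row3); precharges=3
Acc 5: bank0 row2 -> MISS (open row2); precharges=3
Acc 6: bank0 row2 -> HIT
Acc 7: bank0 row4 -> MISS (open row4); precharges=4
Acc 8: bank0 row4 -> HIT
Acc 9: bank0 row4 -> HIT
Acc 10: bank1 row1 -> MISS (open row1); precharges=5
Acc 11: bank0 row0 -> MISS (open row0); precharges=6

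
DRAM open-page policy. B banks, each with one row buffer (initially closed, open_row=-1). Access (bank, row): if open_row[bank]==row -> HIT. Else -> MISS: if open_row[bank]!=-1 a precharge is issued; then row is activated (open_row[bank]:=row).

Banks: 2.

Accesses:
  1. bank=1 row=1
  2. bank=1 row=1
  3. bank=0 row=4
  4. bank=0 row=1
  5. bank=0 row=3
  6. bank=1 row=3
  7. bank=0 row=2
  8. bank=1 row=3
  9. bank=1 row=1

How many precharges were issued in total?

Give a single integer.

Answer: 5

Derivation:
Acc 1: bank1 row1 -> MISS (open row1); precharges=0
Acc 2: bank1 row1 -> HIT
Acc 3: bank0 row4 -> MISS (open row4); precharges=0
Acc 4: bank0 row1 -> MISS (open row1); precharges=1
Acc 5: bank0 row3 -> MISS (open row3); precharges=2
Acc 6: bank1 row3 -> MISS (open row3); precharges=3
Acc 7: bank0 row2 -> MISS (open row2); precharges=4
Acc 8: bank1 row3 -> HIT
Acc 9: bank1 row1 -> MISS (open row1); precharges=5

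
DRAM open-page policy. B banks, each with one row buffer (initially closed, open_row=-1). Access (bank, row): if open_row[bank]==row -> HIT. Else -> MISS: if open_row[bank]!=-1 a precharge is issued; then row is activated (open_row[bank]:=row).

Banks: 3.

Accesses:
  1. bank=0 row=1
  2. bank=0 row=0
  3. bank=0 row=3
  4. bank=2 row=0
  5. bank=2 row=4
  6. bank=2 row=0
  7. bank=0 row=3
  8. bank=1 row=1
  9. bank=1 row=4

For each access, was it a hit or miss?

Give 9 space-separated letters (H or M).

Acc 1: bank0 row1 -> MISS (open row1); precharges=0
Acc 2: bank0 row0 -> MISS (open row0); precharges=1
Acc 3: bank0 row3 -> MISS (open row3); precharges=2
Acc 4: bank2 row0 -> MISS (open row0); precharges=2
Acc 5: bank2 row4 -> MISS (open row4); precharges=3
Acc 6: bank2 row0 -> MISS (open row0); precharges=4
Acc 7: bank0 row3 -> HIT
Acc 8: bank1 row1 -> MISS (open row1); precharges=4
Acc 9: bank1 row4 -> MISS (open row4); precharges=5

Answer: M M M M M M H M M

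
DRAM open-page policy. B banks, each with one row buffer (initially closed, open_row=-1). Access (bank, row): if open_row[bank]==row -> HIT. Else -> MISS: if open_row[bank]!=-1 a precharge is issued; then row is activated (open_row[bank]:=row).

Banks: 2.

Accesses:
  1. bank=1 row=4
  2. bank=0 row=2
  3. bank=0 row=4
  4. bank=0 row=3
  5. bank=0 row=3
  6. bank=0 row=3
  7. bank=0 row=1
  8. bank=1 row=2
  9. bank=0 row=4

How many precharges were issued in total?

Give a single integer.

Acc 1: bank1 row4 -> MISS (open row4); precharges=0
Acc 2: bank0 row2 -> MISS (open row2); precharges=0
Acc 3: bank0 row4 -> MISS (open row4); precharges=1
Acc 4: bank0 row3 -> MISS (open row3); precharges=2
Acc 5: bank0 row3 -> HIT
Acc 6: bank0 row3 -> HIT
Acc 7: bank0 row1 -> MISS (open row1); precharges=3
Acc 8: bank1 row2 -> MISS (open row2); precharges=4
Acc 9: bank0 row4 -> MISS (open row4); precharges=5

Answer: 5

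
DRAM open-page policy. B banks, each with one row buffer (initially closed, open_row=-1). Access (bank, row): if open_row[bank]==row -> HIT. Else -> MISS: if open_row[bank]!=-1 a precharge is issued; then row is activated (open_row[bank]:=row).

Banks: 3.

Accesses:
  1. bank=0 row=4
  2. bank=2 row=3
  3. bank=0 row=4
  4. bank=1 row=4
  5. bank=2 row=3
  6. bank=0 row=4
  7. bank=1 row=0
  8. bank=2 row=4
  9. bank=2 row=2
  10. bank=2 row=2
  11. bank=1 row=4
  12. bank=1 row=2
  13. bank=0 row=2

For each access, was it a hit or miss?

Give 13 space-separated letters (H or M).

Answer: M M H M H H M M M H M M M

Derivation:
Acc 1: bank0 row4 -> MISS (open row4); precharges=0
Acc 2: bank2 row3 -> MISS (open row3); precharges=0
Acc 3: bank0 row4 -> HIT
Acc 4: bank1 row4 -> MISS (open row4); precharges=0
Acc 5: bank2 row3 -> HIT
Acc 6: bank0 row4 -> HIT
Acc 7: bank1 row0 -> MISS (open row0); precharges=1
Acc 8: bank2 row4 -> MISS (open row4); precharges=2
Acc 9: bank2 row2 -> MISS (open row2); precharges=3
Acc 10: bank2 row2 -> HIT
Acc 11: bank1 row4 -> MISS (open row4); precharges=4
Acc 12: bank1 row2 -> MISS (open row2); precharges=5
Acc 13: bank0 row2 -> MISS (open row2); precharges=6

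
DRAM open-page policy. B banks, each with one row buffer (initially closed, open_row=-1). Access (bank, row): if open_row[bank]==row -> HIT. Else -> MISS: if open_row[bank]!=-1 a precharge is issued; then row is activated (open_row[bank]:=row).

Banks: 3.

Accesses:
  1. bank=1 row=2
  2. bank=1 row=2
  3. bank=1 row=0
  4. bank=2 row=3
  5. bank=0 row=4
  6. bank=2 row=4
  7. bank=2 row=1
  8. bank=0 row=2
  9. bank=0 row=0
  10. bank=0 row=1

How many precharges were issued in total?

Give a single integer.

Acc 1: bank1 row2 -> MISS (open row2); precharges=0
Acc 2: bank1 row2 -> HIT
Acc 3: bank1 row0 -> MISS (open row0); precharges=1
Acc 4: bank2 row3 -> MISS (open row3); precharges=1
Acc 5: bank0 row4 -> MISS (open row4); precharges=1
Acc 6: bank2 row4 -> MISS (open row4); precharges=2
Acc 7: bank2 row1 -> MISS (open row1); precharges=3
Acc 8: bank0 row2 -> MISS (open row2); precharges=4
Acc 9: bank0 row0 -> MISS (open row0); precharges=5
Acc 10: bank0 row1 -> MISS (open row1); precharges=6

Answer: 6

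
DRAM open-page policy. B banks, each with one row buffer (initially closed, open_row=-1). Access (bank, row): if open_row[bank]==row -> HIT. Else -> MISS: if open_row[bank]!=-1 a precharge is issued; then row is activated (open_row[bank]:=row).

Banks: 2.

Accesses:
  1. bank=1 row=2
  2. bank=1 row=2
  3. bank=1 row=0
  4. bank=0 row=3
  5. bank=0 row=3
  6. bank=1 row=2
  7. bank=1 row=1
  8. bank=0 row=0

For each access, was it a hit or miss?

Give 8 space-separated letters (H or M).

Answer: M H M M H M M M

Derivation:
Acc 1: bank1 row2 -> MISS (open row2); precharges=0
Acc 2: bank1 row2 -> HIT
Acc 3: bank1 row0 -> MISS (open row0); precharges=1
Acc 4: bank0 row3 -> MISS (open row3); precharges=1
Acc 5: bank0 row3 -> HIT
Acc 6: bank1 row2 -> MISS (open row2); precharges=2
Acc 7: bank1 row1 -> MISS (open row1); precharges=3
Acc 8: bank0 row0 -> MISS (open row0); precharges=4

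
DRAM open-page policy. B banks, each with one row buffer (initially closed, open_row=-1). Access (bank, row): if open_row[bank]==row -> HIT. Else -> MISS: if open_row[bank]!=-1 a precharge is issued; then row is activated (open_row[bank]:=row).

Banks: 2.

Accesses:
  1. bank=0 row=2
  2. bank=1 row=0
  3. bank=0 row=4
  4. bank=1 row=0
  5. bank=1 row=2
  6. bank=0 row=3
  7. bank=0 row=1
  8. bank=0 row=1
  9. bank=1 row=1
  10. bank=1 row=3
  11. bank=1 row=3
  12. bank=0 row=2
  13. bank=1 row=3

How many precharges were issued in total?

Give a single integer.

Acc 1: bank0 row2 -> MISS (open row2); precharges=0
Acc 2: bank1 row0 -> MISS (open row0); precharges=0
Acc 3: bank0 row4 -> MISS (open row4); precharges=1
Acc 4: bank1 row0 -> HIT
Acc 5: bank1 row2 -> MISS (open row2); precharges=2
Acc 6: bank0 row3 -> MISS (open row3); precharges=3
Acc 7: bank0 row1 -> MISS (open row1); precharges=4
Acc 8: bank0 row1 -> HIT
Acc 9: bank1 row1 -> MISS (open row1); precharges=5
Acc 10: bank1 row3 -> MISS (open row3); precharges=6
Acc 11: bank1 row3 -> HIT
Acc 12: bank0 row2 -> MISS (open row2); precharges=7
Acc 13: bank1 row3 -> HIT

Answer: 7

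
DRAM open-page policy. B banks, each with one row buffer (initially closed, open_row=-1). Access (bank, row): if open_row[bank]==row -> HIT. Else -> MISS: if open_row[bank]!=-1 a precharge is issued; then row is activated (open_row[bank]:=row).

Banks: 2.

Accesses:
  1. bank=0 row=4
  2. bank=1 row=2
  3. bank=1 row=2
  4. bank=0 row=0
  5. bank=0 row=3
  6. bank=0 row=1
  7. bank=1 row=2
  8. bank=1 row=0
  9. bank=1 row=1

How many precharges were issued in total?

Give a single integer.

Answer: 5

Derivation:
Acc 1: bank0 row4 -> MISS (open row4); precharges=0
Acc 2: bank1 row2 -> MISS (open row2); precharges=0
Acc 3: bank1 row2 -> HIT
Acc 4: bank0 row0 -> MISS (open row0); precharges=1
Acc 5: bank0 row3 -> MISS (open row3); precharges=2
Acc 6: bank0 row1 -> MISS (open row1); precharges=3
Acc 7: bank1 row2 -> HIT
Acc 8: bank1 row0 -> MISS (open row0); precharges=4
Acc 9: bank1 row1 -> MISS (open row1); precharges=5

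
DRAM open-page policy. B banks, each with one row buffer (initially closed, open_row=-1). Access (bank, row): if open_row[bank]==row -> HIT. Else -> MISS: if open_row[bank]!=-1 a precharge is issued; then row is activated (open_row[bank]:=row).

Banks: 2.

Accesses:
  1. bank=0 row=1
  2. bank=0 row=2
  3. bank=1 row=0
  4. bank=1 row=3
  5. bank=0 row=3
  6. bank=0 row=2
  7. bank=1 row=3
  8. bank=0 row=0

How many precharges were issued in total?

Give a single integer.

Acc 1: bank0 row1 -> MISS (open row1); precharges=0
Acc 2: bank0 row2 -> MISS (open row2); precharges=1
Acc 3: bank1 row0 -> MISS (open row0); precharges=1
Acc 4: bank1 row3 -> MISS (open row3); precharges=2
Acc 5: bank0 row3 -> MISS (open row3); precharges=3
Acc 6: bank0 row2 -> MISS (open row2); precharges=4
Acc 7: bank1 row3 -> HIT
Acc 8: bank0 row0 -> MISS (open row0); precharges=5

Answer: 5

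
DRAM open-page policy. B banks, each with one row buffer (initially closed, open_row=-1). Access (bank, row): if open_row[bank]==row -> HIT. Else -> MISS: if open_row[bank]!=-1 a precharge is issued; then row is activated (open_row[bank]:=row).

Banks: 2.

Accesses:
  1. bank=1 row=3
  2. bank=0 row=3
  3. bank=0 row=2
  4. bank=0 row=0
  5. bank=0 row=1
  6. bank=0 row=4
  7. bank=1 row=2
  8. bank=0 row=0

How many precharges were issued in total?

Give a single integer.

Answer: 6

Derivation:
Acc 1: bank1 row3 -> MISS (open row3); precharges=0
Acc 2: bank0 row3 -> MISS (open row3); precharges=0
Acc 3: bank0 row2 -> MISS (open row2); precharges=1
Acc 4: bank0 row0 -> MISS (open row0); precharges=2
Acc 5: bank0 row1 -> MISS (open row1); precharges=3
Acc 6: bank0 row4 -> MISS (open row4); precharges=4
Acc 7: bank1 row2 -> MISS (open row2); precharges=5
Acc 8: bank0 row0 -> MISS (open row0); precharges=6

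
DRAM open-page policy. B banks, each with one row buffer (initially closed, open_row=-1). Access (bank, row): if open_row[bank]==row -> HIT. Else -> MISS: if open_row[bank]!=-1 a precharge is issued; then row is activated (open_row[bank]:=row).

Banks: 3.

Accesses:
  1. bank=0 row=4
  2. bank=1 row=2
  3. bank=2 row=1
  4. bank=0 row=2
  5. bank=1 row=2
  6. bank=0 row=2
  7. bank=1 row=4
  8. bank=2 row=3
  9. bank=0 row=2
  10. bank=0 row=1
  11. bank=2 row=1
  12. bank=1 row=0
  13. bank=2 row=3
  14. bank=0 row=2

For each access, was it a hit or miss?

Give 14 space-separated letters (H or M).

Acc 1: bank0 row4 -> MISS (open row4); precharges=0
Acc 2: bank1 row2 -> MISS (open row2); precharges=0
Acc 3: bank2 row1 -> MISS (open row1); precharges=0
Acc 4: bank0 row2 -> MISS (open row2); precharges=1
Acc 5: bank1 row2 -> HIT
Acc 6: bank0 row2 -> HIT
Acc 7: bank1 row4 -> MISS (open row4); precharges=2
Acc 8: bank2 row3 -> MISS (open row3); precharges=3
Acc 9: bank0 row2 -> HIT
Acc 10: bank0 row1 -> MISS (open row1); precharges=4
Acc 11: bank2 row1 -> MISS (open row1); precharges=5
Acc 12: bank1 row0 -> MISS (open row0); precharges=6
Acc 13: bank2 row3 -> MISS (open row3); precharges=7
Acc 14: bank0 row2 -> MISS (open row2); precharges=8

Answer: M M M M H H M M H M M M M M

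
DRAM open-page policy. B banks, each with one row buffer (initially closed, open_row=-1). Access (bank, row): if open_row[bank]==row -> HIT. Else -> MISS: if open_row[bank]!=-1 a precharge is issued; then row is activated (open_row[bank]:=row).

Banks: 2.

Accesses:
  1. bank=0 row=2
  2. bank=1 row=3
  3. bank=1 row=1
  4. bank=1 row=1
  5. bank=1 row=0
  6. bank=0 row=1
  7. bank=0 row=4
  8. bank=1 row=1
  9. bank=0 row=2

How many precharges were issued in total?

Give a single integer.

Answer: 6

Derivation:
Acc 1: bank0 row2 -> MISS (open row2); precharges=0
Acc 2: bank1 row3 -> MISS (open row3); precharges=0
Acc 3: bank1 row1 -> MISS (open row1); precharges=1
Acc 4: bank1 row1 -> HIT
Acc 5: bank1 row0 -> MISS (open row0); precharges=2
Acc 6: bank0 row1 -> MISS (open row1); precharges=3
Acc 7: bank0 row4 -> MISS (open row4); precharges=4
Acc 8: bank1 row1 -> MISS (open row1); precharges=5
Acc 9: bank0 row2 -> MISS (open row2); precharges=6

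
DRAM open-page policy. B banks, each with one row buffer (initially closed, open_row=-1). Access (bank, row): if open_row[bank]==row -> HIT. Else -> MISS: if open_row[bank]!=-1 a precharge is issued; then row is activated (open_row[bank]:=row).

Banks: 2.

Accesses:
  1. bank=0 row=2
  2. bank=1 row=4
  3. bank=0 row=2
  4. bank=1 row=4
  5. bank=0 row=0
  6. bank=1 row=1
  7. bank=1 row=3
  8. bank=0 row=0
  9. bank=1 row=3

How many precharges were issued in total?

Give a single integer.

Answer: 3

Derivation:
Acc 1: bank0 row2 -> MISS (open row2); precharges=0
Acc 2: bank1 row4 -> MISS (open row4); precharges=0
Acc 3: bank0 row2 -> HIT
Acc 4: bank1 row4 -> HIT
Acc 5: bank0 row0 -> MISS (open row0); precharges=1
Acc 6: bank1 row1 -> MISS (open row1); precharges=2
Acc 7: bank1 row3 -> MISS (open row3); precharges=3
Acc 8: bank0 row0 -> HIT
Acc 9: bank1 row3 -> HIT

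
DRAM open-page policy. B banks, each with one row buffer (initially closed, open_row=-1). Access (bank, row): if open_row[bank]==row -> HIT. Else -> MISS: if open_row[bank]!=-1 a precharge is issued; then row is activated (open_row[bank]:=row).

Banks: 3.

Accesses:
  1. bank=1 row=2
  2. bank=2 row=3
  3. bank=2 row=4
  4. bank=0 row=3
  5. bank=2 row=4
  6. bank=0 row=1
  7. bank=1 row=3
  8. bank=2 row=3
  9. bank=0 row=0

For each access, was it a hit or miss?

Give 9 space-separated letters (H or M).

Answer: M M M M H M M M M

Derivation:
Acc 1: bank1 row2 -> MISS (open row2); precharges=0
Acc 2: bank2 row3 -> MISS (open row3); precharges=0
Acc 3: bank2 row4 -> MISS (open row4); precharges=1
Acc 4: bank0 row3 -> MISS (open row3); precharges=1
Acc 5: bank2 row4 -> HIT
Acc 6: bank0 row1 -> MISS (open row1); precharges=2
Acc 7: bank1 row3 -> MISS (open row3); precharges=3
Acc 8: bank2 row3 -> MISS (open row3); precharges=4
Acc 9: bank0 row0 -> MISS (open row0); precharges=5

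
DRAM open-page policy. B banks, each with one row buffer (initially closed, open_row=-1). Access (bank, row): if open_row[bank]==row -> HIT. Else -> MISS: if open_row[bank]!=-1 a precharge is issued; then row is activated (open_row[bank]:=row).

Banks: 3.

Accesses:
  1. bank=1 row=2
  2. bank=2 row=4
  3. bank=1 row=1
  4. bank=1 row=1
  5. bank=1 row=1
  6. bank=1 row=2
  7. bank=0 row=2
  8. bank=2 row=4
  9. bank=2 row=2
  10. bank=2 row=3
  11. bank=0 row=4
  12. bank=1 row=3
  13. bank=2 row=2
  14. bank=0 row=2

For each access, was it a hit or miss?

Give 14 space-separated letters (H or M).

Answer: M M M H H M M H M M M M M M

Derivation:
Acc 1: bank1 row2 -> MISS (open row2); precharges=0
Acc 2: bank2 row4 -> MISS (open row4); precharges=0
Acc 3: bank1 row1 -> MISS (open row1); precharges=1
Acc 4: bank1 row1 -> HIT
Acc 5: bank1 row1 -> HIT
Acc 6: bank1 row2 -> MISS (open row2); precharges=2
Acc 7: bank0 row2 -> MISS (open row2); precharges=2
Acc 8: bank2 row4 -> HIT
Acc 9: bank2 row2 -> MISS (open row2); precharges=3
Acc 10: bank2 row3 -> MISS (open row3); precharges=4
Acc 11: bank0 row4 -> MISS (open row4); precharges=5
Acc 12: bank1 row3 -> MISS (open row3); precharges=6
Acc 13: bank2 row2 -> MISS (open row2); precharges=7
Acc 14: bank0 row2 -> MISS (open row2); precharges=8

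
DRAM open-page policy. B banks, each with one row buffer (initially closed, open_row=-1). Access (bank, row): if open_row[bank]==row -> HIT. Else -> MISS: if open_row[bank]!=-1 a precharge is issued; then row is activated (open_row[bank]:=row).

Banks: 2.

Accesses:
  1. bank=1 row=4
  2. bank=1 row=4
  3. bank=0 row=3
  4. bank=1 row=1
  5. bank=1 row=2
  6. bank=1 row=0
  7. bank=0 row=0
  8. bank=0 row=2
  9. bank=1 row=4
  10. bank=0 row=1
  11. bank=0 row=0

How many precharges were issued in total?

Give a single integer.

Acc 1: bank1 row4 -> MISS (open row4); precharges=0
Acc 2: bank1 row4 -> HIT
Acc 3: bank0 row3 -> MISS (open row3); precharges=0
Acc 4: bank1 row1 -> MISS (open row1); precharges=1
Acc 5: bank1 row2 -> MISS (open row2); precharges=2
Acc 6: bank1 row0 -> MISS (open row0); precharges=3
Acc 7: bank0 row0 -> MISS (open row0); precharges=4
Acc 8: bank0 row2 -> MISS (open row2); precharges=5
Acc 9: bank1 row4 -> MISS (open row4); precharges=6
Acc 10: bank0 row1 -> MISS (open row1); precharges=7
Acc 11: bank0 row0 -> MISS (open row0); precharges=8

Answer: 8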